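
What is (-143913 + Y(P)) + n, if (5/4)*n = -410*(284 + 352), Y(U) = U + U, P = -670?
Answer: -353861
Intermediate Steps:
Y(U) = 2*U
n = -208608 (n = 4*(-410*(284 + 352))/5 = 4*(-410*636)/5 = (⅘)*(-260760) = -208608)
(-143913 + Y(P)) + n = (-143913 + 2*(-670)) - 208608 = (-143913 - 1340) - 208608 = -145253 - 208608 = -353861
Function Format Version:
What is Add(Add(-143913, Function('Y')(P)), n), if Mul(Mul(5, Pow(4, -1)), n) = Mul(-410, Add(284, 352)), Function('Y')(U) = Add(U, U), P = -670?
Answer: -353861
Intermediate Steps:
Function('Y')(U) = Mul(2, U)
n = -208608 (n = Mul(Rational(4, 5), Mul(-410, Add(284, 352))) = Mul(Rational(4, 5), Mul(-410, 636)) = Mul(Rational(4, 5), -260760) = -208608)
Add(Add(-143913, Function('Y')(P)), n) = Add(Add(-143913, Mul(2, -670)), -208608) = Add(Add(-143913, -1340), -208608) = Add(-145253, -208608) = -353861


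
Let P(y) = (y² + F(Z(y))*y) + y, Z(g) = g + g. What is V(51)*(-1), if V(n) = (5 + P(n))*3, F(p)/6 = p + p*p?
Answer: -9652479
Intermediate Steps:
Z(g) = 2*g
F(p) = 6*p + 6*p² (F(p) = 6*(p + p*p) = 6*(p + p²) = 6*p + 6*p²)
P(y) = y + y² + 12*y²*(1 + 2*y) (P(y) = (y² + (6*(2*y)*(1 + 2*y))*y) + y = (y² + (12*y*(1 + 2*y))*y) + y = (y² + 12*y²*(1 + 2*y)) + y = y + y² + 12*y²*(1 + 2*y))
V(n) = 15 + 3*n*(1 + 13*n + 24*n²) (V(n) = (5 + n*(1 + 13*n + 24*n²))*3 = 15 + 3*n*(1 + 13*n + 24*n²))
V(51)*(-1) = (15 + 3*51 + 39*51² + 72*51³)*(-1) = (15 + 153 + 39*2601 + 72*132651)*(-1) = (15 + 153 + 101439 + 9550872)*(-1) = 9652479*(-1) = -9652479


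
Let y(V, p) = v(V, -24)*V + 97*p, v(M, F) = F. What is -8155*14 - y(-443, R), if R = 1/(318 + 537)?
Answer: -106705807/855 ≈ -1.2480e+5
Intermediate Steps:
R = 1/855 ≈ 0.0011696
y(V, p) = -24*V + 97*p
-8155*14 - y(-443, R) = -8155*14 - (-24*(-443) + 97*(1/855)) = -114170 - (10632 + 97/855) = -114170 - 1*9090457/855 = -114170 - 9090457/855 = -106705807/855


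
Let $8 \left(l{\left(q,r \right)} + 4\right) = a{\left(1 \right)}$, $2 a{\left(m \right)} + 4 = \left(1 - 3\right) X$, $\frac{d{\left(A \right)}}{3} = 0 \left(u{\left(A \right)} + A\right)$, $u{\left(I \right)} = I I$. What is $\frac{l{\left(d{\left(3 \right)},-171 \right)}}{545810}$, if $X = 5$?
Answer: $- \frac{39}{4366480} \approx -8.9317 \cdot 10^{-6}$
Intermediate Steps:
$u{\left(I \right)} = I^{2}$
$d{\left(A \right)} = 0$ ($d{\left(A \right)} = 3 \cdot 0 \left(A^{2} + A\right) = 3 \cdot 0 \left(A + A^{2}\right) = 3 \cdot 0 = 0$)
$a{\left(m \right)} = -7$ ($a{\left(m \right)} = -2 + \frac{\left(1 - 3\right) 5}{2} = -2 + \frac{\left(-2\right) 5}{2} = -2 + \frac{1}{2} \left(-10\right) = -2 - 5 = -7$)
$l{\left(q,r \right)} = - \frac{39}{8}$ ($l{\left(q,r \right)} = -4 + \frac{1}{8} \left(-7\right) = -4 - \frac{7}{8} = - \frac{39}{8}$)
$\frac{l{\left(d{\left(3 \right)},-171 \right)}}{545810} = - \frac{39}{8 \cdot 545810} = \left(- \frac{39}{8}\right) \frac{1}{545810} = - \frac{39}{4366480}$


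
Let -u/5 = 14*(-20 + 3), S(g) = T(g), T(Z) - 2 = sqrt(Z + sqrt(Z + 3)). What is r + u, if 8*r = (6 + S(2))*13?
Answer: 1203 + 13*sqrt(2 + sqrt(5))/8 ≈ 1206.3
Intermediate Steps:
T(Z) = 2 + sqrt(Z + sqrt(3 + Z)) (T(Z) = 2 + sqrt(Z + sqrt(Z + 3)) = 2 + sqrt(Z + sqrt(3 + Z)))
S(g) = 2 + sqrt(g + sqrt(3 + g))
r = 13 + 13*sqrt(2 + sqrt(5))/8 (r = ((6 + (2 + sqrt(2 + sqrt(3 + 2))))*13)/8 = ((6 + (2 + sqrt(2 + sqrt(5))))*13)/8 = ((8 + sqrt(2 + sqrt(5)))*13)/8 = (104 + 13*sqrt(2 + sqrt(5)))/8 = 13 + 13*sqrt(2 + sqrt(5))/8 ≈ 16.345)
u = 1190 (u = -70*(-20 + 3) = -70*(-17) = -5*(-238) = 1190)
r + u = (13 + 13*sqrt(2 + sqrt(5))/8) + 1190 = 1203 + 13*sqrt(2 + sqrt(5))/8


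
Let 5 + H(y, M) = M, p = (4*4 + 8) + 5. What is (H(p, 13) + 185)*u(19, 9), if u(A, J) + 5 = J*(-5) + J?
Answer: -7913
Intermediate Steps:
u(A, J) = -5 - 4*J (u(A, J) = -5 + (J*(-5) + J) = -5 + (-5*J + J) = -5 - 4*J)
p = 29 (p = (16 + 8) + 5 = 24 + 5 = 29)
H(y, M) = -5 + M
(H(p, 13) + 185)*u(19, 9) = ((-5 + 13) + 185)*(-5 - 4*9) = (8 + 185)*(-5 - 36) = 193*(-41) = -7913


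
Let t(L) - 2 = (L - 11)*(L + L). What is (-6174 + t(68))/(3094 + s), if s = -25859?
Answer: -316/4553 ≈ -0.069405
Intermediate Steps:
t(L) = 2 + 2*L*(-11 + L) (t(L) = 2 + (L - 11)*(L + L) = 2 + (-11 + L)*(2*L) = 2 + 2*L*(-11 + L))
(-6174 + t(68))/(3094 + s) = (-6174 + (2 - 22*68 + 2*68²))/(3094 - 25859) = (-6174 + (2 - 1496 + 2*4624))/(-22765) = (-6174 + (2 - 1496 + 9248))*(-1/22765) = (-6174 + 7754)*(-1/22765) = 1580*(-1/22765) = -316/4553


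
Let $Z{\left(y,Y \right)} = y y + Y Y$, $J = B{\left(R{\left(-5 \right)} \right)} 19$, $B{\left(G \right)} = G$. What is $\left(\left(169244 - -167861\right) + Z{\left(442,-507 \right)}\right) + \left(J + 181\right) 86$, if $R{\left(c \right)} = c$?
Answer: $796914$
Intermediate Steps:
$J = -95$ ($J = \left(-5\right) 19 = -95$)
$Z{\left(y,Y \right)} = Y^{2} + y^{2}$ ($Z{\left(y,Y \right)} = y^{2} + Y^{2} = Y^{2} + y^{2}$)
$\left(\left(169244 - -167861\right) + Z{\left(442,-507 \right)}\right) + \left(J + 181\right) 86 = \left(\left(169244 - -167861\right) + \left(\left(-507\right)^{2} + 442^{2}\right)\right) + \left(-95 + 181\right) 86 = \left(\left(169244 + 167861\right) + \left(257049 + 195364\right)\right) + 86 \cdot 86 = \left(337105 + 452413\right) + 7396 = 789518 + 7396 = 796914$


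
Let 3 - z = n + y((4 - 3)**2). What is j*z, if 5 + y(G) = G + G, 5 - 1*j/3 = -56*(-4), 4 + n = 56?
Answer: 30222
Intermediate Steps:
n = 52 (n = -4 + 56 = 52)
j = -657 (j = 15 - (-168)*(-4) = 15 - 3*224 = 15 - 672 = -657)
y(G) = -5 + 2*G (y(G) = -5 + (G + G) = -5 + 2*G)
z = -46 (z = 3 - (52 + (-5 + 2*(4 - 3)**2)) = 3 - (52 + (-5 + 2*1**2)) = 3 - (52 + (-5 + 2*1)) = 3 - (52 + (-5 + 2)) = 3 - (52 - 3) = 3 - 1*49 = 3 - 49 = -46)
j*z = -657*(-46) = 30222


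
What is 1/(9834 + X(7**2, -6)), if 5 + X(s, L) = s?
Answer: 1/9878 ≈ 0.00010124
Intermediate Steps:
X(s, L) = -5 + s
1/(9834 + X(7**2, -6)) = 1/(9834 + (-5 + 7**2)) = 1/(9834 + (-5 + 49)) = 1/(9834 + 44) = 1/9878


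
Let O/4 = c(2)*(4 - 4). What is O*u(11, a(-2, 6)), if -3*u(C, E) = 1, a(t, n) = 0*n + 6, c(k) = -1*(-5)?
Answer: 0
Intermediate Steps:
c(k) = 5
a(t, n) = 6 (a(t, n) = 0 + 6 = 6)
O = 0 (O = 4*(5*(4 - 4)) = 4*(5*0) = 4*0 = 0)
u(C, E) = -1/3 (u(C, E) = -1/3*1 = -1/3)
O*u(11, a(-2, 6)) = 0*(-1/3) = 0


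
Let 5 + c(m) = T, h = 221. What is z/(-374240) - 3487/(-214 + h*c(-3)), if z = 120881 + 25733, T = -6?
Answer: 18343617/19797296 ≈ 0.92657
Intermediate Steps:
c(m) = -11 (c(m) = -5 - 6 = -11)
z = 146614
z/(-374240) - 3487/(-214 + h*c(-3)) = 146614/(-374240) - 3487/(-214 + 221*(-11)) = 146614*(-1/374240) - 3487/(-214 - 2431) = -73307/187120 - 3487/(-2645) = -73307/187120 - 3487*(-1/2645) = -73307/187120 + 3487/2645 = 18343617/19797296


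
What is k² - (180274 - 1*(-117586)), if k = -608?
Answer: 71804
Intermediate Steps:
k² - (180274 - 1*(-117586)) = (-608)² - (180274 - 1*(-117586)) = 369664 - (180274 + 117586) = 369664 - 1*297860 = 369664 - 297860 = 71804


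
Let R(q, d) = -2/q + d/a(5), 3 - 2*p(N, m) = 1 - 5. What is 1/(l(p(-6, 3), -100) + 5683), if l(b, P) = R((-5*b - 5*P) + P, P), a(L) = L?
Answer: 765/4332191 ≈ 0.00017659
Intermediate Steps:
p(N, m) = 7/2 (p(N, m) = 3/2 - (1 - 5)/2 = 3/2 - 1/2*(-4) = 3/2 + 2 = 7/2)
R(q, d) = -2/q + d/5
l(b, P) = -2/(-5*b - 4*P) + P/5 (l(b, P) = -2/((-5*b - 5*P) + P) + P/5 = -2/((-5*P - 5*b) + P) + P/5 = -2/(-5*b - 4*P) + P/5)
1/(l(p(-6, 3), -100) + 5683) = 1/((10 - 100*(4*(-100) + 5*(7/2)))/(5*(4*(-100) + 5*(7/2))) + 5683) = 1/((10 - 100*(-400 + 35/2))/(5*(-400 + 35/2)) + 5683) = 1/((10 - 100*(-765/2))/(5*(-765/2)) + 5683) = 1/((1/5)*(-2/765)*(10 + 38250) + 5683) = 1/((1/5)*(-2/765)*38260 + 5683) = 1/(-15304/765 + 5683) = 1/(4332191/765) = 765/4332191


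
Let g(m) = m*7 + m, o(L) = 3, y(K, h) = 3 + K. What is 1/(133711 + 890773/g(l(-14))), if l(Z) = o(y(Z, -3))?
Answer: 24/4099837 ≈ 5.8539e-6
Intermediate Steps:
l(Z) = 3
g(m) = 8*m (g(m) = 7*m + m = 8*m)
1/(133711 + 890773/g(l(-14))) = 1/(133711 + 890773/((8*3))) = 1/(133711 + 890773/24) = 1/(4099837/24) = 24/4099837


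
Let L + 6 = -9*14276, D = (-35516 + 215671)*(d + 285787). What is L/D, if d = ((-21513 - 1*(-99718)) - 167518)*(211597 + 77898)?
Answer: 12849/465797619071794 ≈ 2.7585e-11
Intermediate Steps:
d = -25855666935 (d = ((-21513 + 99718) - 167518)*289495 = (78205 - 167518)*289495 = -89313*289495 = -25855666935)
D = -4657976190717940 (D = (-35516 + 215671)*(-25855666935 + 285787) = 180155*(-25855381148) = -4657976190717940)
L = -128490 (L = -6 - 9*14276 = -6 - 128484 = -128490)
L/D = -128490/(-4657976190717940) = -128490*(-1/4657976190717940) = 12849/465797619071794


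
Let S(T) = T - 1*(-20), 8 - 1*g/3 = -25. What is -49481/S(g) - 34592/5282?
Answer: -132737545/314279 ≈ -422.36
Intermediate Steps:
g = 99 (g = 24 - 3*(-25) = 24 + 75 = 99)
S(T) = 20 + T (S(T) = T + 20 = 20 + T)
-49481/S(g) - 34592/5282 = -49481/(20 + 99) - 34592/5282 = -49481/119 - 34592*1/5282 = -49481*1/119 - 17296/2641 = -49481/119 - 17296/2641 = -132737545/314279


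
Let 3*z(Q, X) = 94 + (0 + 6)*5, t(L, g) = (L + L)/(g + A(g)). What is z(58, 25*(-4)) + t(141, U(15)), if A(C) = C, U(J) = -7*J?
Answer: 4199/105 ≈ 39.990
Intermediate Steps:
t(L, g) = L/g (t(L, g) = (L + L)/(g + g) = (2*L)/((2*g)) = (2*L)*(1/(2*g)) = L/g)
z(Q, X) = 124/3 (z(Q, X) = (94 + (0 + 6)*5)/3 = (94 + 6*5)/3 = (94 + 30)/3 = (1/3)*124 = 124/3)
z(58, 25*(-4)) + t(141, U(15)) = 124/3 + 141/((-7*15)) = 124/3 + 141/(-105) = 124/3 + 141*(-1/105) = 124/3 - 47/35 = 4199/105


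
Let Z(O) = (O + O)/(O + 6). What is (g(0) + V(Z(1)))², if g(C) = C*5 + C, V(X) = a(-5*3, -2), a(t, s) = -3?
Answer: 9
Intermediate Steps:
Z(O) = 2*O/(6 + O) (Z(O) = (2*O)/(6 + O) = 2*O/(6 + O))
V(X) = -3
g(C) = 6*C (g(C) = 5*C + C = 6*C)
(g(0) + V(Z(1)))² = (6*0 - 3)² = (0 - 3)² = (-3)² = 9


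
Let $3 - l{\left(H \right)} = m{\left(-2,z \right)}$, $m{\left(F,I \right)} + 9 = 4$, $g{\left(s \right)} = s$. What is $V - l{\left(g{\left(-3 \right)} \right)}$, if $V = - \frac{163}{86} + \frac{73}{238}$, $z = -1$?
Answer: $- \frac{49065}{5117} \approx -9.5886$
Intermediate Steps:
$m{\left(F,I \right)} = -5$ ($m{\left(F,I \right)} = -9 + 4 = -5$)
$l{\left(H \right)} = 8$ ($l{\left(H \right)} = 3 - -5 = 3 + 5 = 8$)
$V = - \frac{8129}{5117}$ ($V = \left(-163\right) \frac{1}{86} + 73 \cdot \frac{1}{238} = - \frac{163}{86} + \frac{73}{238} = - \frac{8129}{5117} \approx -1.5886$)
$V - l{\left(g{\left(-3 \right)} \right)} = - \frac{8129}{5117} - 8 = - \frac{49065}{5117}$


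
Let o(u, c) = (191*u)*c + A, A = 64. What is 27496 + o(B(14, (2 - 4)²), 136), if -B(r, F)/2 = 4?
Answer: -180248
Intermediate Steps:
B(r, F) = -8 (B(r, F) = -2*4 = -8)
o(u, c) = 64 + 191*c*u (o(u, c) = (191*u)*c + 64 = 191*c*u + 64 = 64 + 191*c*u)
27496 + o(B(14, (2 - 4)²), 136) = 27496 + (64 + 191*136*(-8)) = 27496 + (64 - 207808) = 27496 - 207744 = -180248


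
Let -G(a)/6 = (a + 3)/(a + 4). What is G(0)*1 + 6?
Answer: 3/2 ≈ 1.5000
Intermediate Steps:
G(a) = -6*(3 + a)/(4 + a) (G(a) = -6*(a + 3)/(a + 4) = -6*(3 + a)/(4 + a))
G(0)*1 + 6 = (6*(-3 - 1*0)/(4 + 0))*1 + 6 = (6*(-3 + 0)/4)*1 + 6 = (6*(¼)*(-3))*1 + 6 = -9/2*1 + 6 = -9/2 + 6 = 3/2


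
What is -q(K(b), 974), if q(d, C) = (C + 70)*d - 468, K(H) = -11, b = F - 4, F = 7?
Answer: 11952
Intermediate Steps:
b = 3 (b = 7 - 4 = 3)
q(d, C) = -468 + d*(70 + C) (q(d, C) = (70 + C)*d - 468 = d*(70 + C) - 468 = -468 + d*(70 + C))
-q(K(b), 974) = -(-468 + 70*(-11) + 974*(-11)) = -(-468 - 770 - 10714) = -1*(-11952) = 11952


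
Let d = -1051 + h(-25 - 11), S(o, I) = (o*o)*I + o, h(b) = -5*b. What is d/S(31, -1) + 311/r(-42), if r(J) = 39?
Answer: 35911/4030 ≈ 8.9109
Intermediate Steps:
S(o, I) = o + I*o² (S(o, I) = o²*I + o = I*o² + o = o + I*o²)
d = -871 (d = -1051 - 5*(-25 - 11) = -1051 - 5*(-36) = -1051 + 180 = -871)
d/S(31, -1) + 311/r(-42) = -871*1/(31*(1 - 1*31)) + 311/39 = -871*1/(31*(1 - 31)) + 311*(1/39) = -871/(31*(-30)) + 311/39 = -871/(-930) + 311/39 = -871*(-1/930) + 311/39 = 871/930 + 311/39 = 35911/4030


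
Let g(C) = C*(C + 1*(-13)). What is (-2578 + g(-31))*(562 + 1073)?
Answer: -1984890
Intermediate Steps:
g(C) = C*(-13 + C) (g(C) = C*(C - 13) = C*(-13 + C))
(-2578 + g(-31))*(562 + 1073) = (-2578 - 31*(-13 - 31))*(562 + 1073) = (-2578 - 31*(-44))*1635 = (-2578 + 1364)*1635 = -1214*1635 = -1984890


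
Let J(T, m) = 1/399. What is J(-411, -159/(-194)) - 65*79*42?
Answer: -86052329/399 ≈ -2.1567e+5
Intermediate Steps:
J(T, m) = 1/399
J(-411, -159/(-194)) - 65*79*42 = 1/399 - 65*79*42 = 1/399 - 5135*42 = 1/399 - 215670 = -86052329/399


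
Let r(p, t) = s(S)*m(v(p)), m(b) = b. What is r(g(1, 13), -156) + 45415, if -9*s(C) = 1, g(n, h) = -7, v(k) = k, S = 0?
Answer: 408742/9 ≈ 45416.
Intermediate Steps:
s(C) = -1/9 (s(C) = -1/9*1 = -1/9)
r(p, t) = -p/9
r(g(1, 13), -156) + 45415 = -1/9*(-7) + 45415 = 7/9 + 45415 = 408742/9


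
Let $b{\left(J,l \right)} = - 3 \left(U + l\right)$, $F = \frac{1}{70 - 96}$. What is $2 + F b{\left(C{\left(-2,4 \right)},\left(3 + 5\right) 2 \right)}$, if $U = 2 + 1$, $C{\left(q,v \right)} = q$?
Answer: $\frac{109}{26} \approx 4.1923$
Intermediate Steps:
$U = 3$
$F = - \frac{1}{26}$ ($F = \frac{1}{-26} = - \frac{1}{26} \approx -0.038462$)
$b{\left(J,l \right)} = -9 - 3 l$ ($b{\left(J,l \right)} = - 3 \left(3 + l\right) = -9 - 3 l$)
$2 + F b{\left(C{\left(-2,4 \right)},\left(3 + 5\right) 2 \right)} = 2 - \frac{-9 - 3 \left(3 + 5\right) 2}{26} = 2 - \frac{-9 - 3 \cdot 8 \cdot 2}{26} = 2 - \frac{-9 - 48}{26} = 2 - - \frac{57}{26} = 2 + \frac{57}{26} = \frac{109}{26}$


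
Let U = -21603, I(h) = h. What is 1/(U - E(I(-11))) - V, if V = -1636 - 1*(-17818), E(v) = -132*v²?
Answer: -91120843/5631 ≈ -16182.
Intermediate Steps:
V = 16182 (V = -1636 + 17818 = 16182)
1/(U - E(I(-11))) - V = 1/(-21603 - (-132)*(-11)²) - 1*16182 = 1/(-21603 - (-132)*121) - 16182 = 1/(-21603 - 1*(-15972)) - 16182 = 1/(-21603 + 15972) - 16182 = 1/(-5631) - 16182 = -1/5631 - 16182 = -91120843/5631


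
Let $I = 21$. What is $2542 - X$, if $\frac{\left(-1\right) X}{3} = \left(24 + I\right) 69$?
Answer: $11857$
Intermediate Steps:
$X = -9315$ ($X = - 3 \left(24 + 21\right) 69 = - 3 \cdot 45 \cdot 69 = \left(-3\right) 3105 = -9315$)
$2542 - X = 2542 - -9315 = 2542 + 9315 = 11857$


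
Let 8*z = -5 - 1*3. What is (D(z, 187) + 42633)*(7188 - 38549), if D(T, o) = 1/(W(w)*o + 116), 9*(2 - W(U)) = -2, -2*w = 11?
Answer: -6396272928441/4784 ≈ -1.3370e+9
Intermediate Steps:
w = -11/2 (w = -1/2*11 = -11/2 ≈ -5.5000)
W(U) = 20/9 (W(U) = 2 - 1/9*(-2) = 2 + 2/9 = 20/9)
z = -1 (z = (-5 - 1*3)/8 = (-5 - 3)/8 = (1/8)*(-8) = -1)
D(T, o) = 1/(116 + 20*o/9) (D(T, o) = 1/(20*o/9 + 116) = 1/(116 + 20*o/9))
(D(z, 187) + 42633)*(7188 - 38549) = (9/(4*(261 + 5*187)) + 42633)*(7188 - 38549) = (9/(4*(261 + 935)) + 42633)*(-31361) = ((9/4)/1196 + 42633)*(-31361) = ((9/4)*(1/1196) + 42633)*(-31361) = (9/4784 + 42633)*(-31361) = (203956281/4784)*(-31361) = -6396272928441/4784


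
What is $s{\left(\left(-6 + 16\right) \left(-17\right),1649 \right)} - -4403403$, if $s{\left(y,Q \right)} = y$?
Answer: $4403233$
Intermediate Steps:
$s{\left(\left(-6 + 16\right) \left(-17\right),1649 \right)} - -4403403 = \left(-6 + 16\right) \left(-17\right) - -4403403 = 10 \left(-17\right) + 4403403 = -170 + 4403403 = 4403233$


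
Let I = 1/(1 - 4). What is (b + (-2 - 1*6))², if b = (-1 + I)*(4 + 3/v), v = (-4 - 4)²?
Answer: 413449/2304 ≈ 179.45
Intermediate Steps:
v = 64 (v = (-8)² = 64)
I = -⅓ (I = 1/(-3) = -⅓ ≈ -0.33333)
b = -259/48 (b = (-1 - ⅓)*(4 + 3/64) = -4*(4 + 3*(1/64))/3 = -4*(4 + 3/64)/3 = -4/3*259/64 = -259/48 ≈ -5.3958)
(b + (-2 - 1*6))² = (-259/48 + (-2 - 1*6))² = (-259/48 + (-2 - 6))² = (-259/48 - 8)² = (-643/48)² = 413449/2304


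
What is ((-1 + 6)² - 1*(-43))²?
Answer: 4624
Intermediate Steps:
((-1 + 6)² - 1*(-43))² = (5² + 43)² = (25 + 43)² = 68² = 4624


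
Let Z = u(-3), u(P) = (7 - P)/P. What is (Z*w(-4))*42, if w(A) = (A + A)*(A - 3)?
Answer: -7840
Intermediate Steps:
w(A) = 2*A*(-3 + A) (w(A) = (2*A)*(-3 + A) = 2*A*(-3 + A))
u(P) = (7 - P)/P
Z = -10/3 (Z = (7 - 1*(-3))/(-3) = -(7 + 3)/3 = -⅓*10 = -10/3 ≈ -3.3333)
(Z*w(-4))*42 = -20*(-4)*(-3 - 4)/3*42 = -20*(-4)*(-7)/3*42 = -10/3*56*42 = -560/3*42 = -7840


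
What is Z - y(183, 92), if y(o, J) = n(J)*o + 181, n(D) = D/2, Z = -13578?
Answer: -22177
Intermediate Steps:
n(D) = D/2 (n(D) = D*(½) = D/2)
y(o, J) = 181 + J*o/2 (y(o, J) = (J/2)*o + 181 = J*o/2 + 181 = 181 + J*o/2)
Z - y(183, 92) = -13578 - (181 + (½)*92*183) = -13578 - (181 + 8418) = -13578 - 1*8599 = -13578 - 8599 = -22177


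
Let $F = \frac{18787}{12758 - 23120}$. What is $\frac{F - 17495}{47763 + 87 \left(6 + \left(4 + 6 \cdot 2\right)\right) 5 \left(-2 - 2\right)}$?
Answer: $- \frac{181301977}{98262846} \approx -1.8451$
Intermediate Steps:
$F = - \frac{18787}{10362}$ ($F = \frac{18787}{-10362} = 18787 \left(- \frac{1}{10362}\right) = - \frac{18787}{10362} \approx -1.8131$)
$\frac{F - 17495}{47763 + 87 \left(6 + \left(4 + 6 \cdot 2\right)\right) 5 \left(-2 - 2\right)} = \frac{- \frac{18787}{10362} - 17495}{47763 + 87 \left(6 + \left(4 + 6 \cdot 2\right)\right) 5 \left(-2 - 2\right)} = - \frac{181301977}{10362 \left(47763 + 87 \left(6 + \left(4 + 12\right)\right) 5 \left(-4\right)\right)} = - \frac{181301977}{10362 \left(47763 + 87 \left(6 + 16\right) 5 \left(-4\right)\right)} = - \frac{181301977}{10362 \left(47763 + 87 \cdot 22 \cdot 5 \left(-4\right)\right)} = - \frac{181301977}{10362 \left(47763 + 87 \cdot 110 \left(-4\right)\right)} = - \frac{181301977}{10362 \left(47763 + 87 \left(-440\right)\right)} = - \frac{181301977}{10362 \left(47763 - 38280\right)} = - \frac{181301977}{10362 \cdot 9483} = \left(- \frac{181301977}{10362}\right) \frac{1}{9483} = - \frac{181301977}{98262846}$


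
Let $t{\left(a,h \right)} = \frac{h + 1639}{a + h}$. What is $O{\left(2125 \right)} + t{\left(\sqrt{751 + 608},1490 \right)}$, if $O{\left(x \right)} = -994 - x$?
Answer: $- \frac{987941567}{316963} - \frac{1341 \sqrt{151}}{316963} \approx -3116.9$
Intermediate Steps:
$t{\left(a,h \right)} = \frac{1639 + h}{a + h}$
$O{\left(2125 \right)} + t{\left(\sqrt{751 + 608},1490 \right)} = \left(-994 - 2125\right) + \frac{1639 + 1490}{\sqrt{751 + 608} + 1490} = \left(-994 - 2125\right) + \frac{1}{\sqrt{1359} + 1490} \cdot 3129 = -3119 + \frac{1}{3 \sqrt{151} + 1490} \cdot 3129 = -3119 + \frac{1}{1490 + 3 \sqrt{151}} \cdot 3129 = -3119 + \frac{3129}{1490 + 3 \sqrt{151}}$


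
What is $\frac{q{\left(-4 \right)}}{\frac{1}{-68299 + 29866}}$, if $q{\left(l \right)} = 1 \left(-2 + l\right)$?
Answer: $230598$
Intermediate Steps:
$q{\left(l \right)} = -2 + l$
$\frac{q{\left(-4 \right)}}{\frac{1}{-68299 + 29866}} = \frac{-2 - 4}{\frac{1}{-68299 + 29866}} = - \frac{6}{\frac{1}{-38433}} = - \frac{6}{- \frac{1}{38433}} = \left(-6\right) \left(-38433\right) = 230598$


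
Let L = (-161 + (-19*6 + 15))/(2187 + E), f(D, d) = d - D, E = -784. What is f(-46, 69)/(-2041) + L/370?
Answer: -6022831/105950351 ≈ -0.056846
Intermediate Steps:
L = -260/1403 (L = (-161 + (-19*6 + 15))/(2187 - 784) = (-161 + (-114 + 15))/1403 = (-161 - 99)*(1/1403) = -260*1/1403 = -260/1403 ≈ -0.18532)
f(-46, 69)/(-2041) + L/370 = (69 - 1*(-46))/(-2041) - 260/1403/370 = (69 + 46)*(-1/2041) - 260/1403*1/370 = 115*(-1/2041) - 26/51911 = -115/2041 - 26/51911 = -6022831/105950351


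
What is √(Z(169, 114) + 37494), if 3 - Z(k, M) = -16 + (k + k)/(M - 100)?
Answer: 3*√204106/7 ≈ 193.62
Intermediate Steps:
Z(k, M) = 19 - 2*k/(-100 + M) (Z(k, M) = 3 - (-16 + (k + k)/(M - 100)) = 3 - (-16 + (2*k)/(-100 + M)) = 3 - (-16 + 2*k/(-100 + M)) = 3 + (16 - 2*k/(-100 + M)) = 19 - 2*k/(-100 + M))
√(Z(169, 114) + 37494) = √((-1900 - 2*169 + 19*114)/(-100 + 114) + 37494) = √((-1900 - 338 + 2166)/14 + 37494) = √((1/14)*(-72) + 37494) = √(-36/7 + 37494) = √(262422/7) = 3*√204106/7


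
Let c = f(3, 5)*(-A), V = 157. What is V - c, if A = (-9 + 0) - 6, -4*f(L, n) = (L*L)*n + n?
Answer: 689/2 ≈ 344.50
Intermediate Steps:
f(L, n) = -n/4 - n*L**2/4 (f(L, n) = -((L*L)*n + n)/4 = -(L**2*n + n)/4 = -(n*L**2 + n)/4 = -(n + n*L**2)/4 = -n/4 - n*L**2/4)
A = -15 (A = -9 - 6 = -15)
c = -375/2 (c = (-1/4*5*(1 + 3**2))*(-1*(-15)) = -1/4*5*(1 + 9)*15 = -1/4*5*10*15 = -25/2*15 = -375/2 ≈ -187.50)
V - c = 157 - 1*(-375/2) = 157 + 375/2 = 689/2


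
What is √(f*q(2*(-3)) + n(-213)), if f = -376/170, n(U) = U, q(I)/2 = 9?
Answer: I*√1826565/85 ≈ 15.9*I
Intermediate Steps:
q(I) = 18 (q(I) = 2*9 = 18)
f = -188/85 (f = -376*1/170 = -188/85 ≈ -2.2118)
√(f*q(2*(-3)) + n(-213)) = √(-188/85*18 - 213) = √(-3384/85 - 213) = √(-21489/85) = I*√1826565/85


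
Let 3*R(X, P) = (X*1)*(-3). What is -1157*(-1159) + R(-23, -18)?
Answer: 1340986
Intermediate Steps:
R(X, P) = -X (R(X, P) = ((X*1)*(-3))/3 = (X*(-3))/3 = (-3*X)/3 = -X)
-1157*(-1159) + R(-23, -18) = -1157*(-1159) - 1*(-23) = 1340963 + 23 = 1340986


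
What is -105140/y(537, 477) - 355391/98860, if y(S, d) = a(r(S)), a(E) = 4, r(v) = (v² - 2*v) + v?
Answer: -2598890491/98860 ≈ -26289.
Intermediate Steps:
r(v) = v² - v
y(S, d) = 4
-105140/y(537, 477) - 355391/98860 = -105140/4 - 355391/98860 = -105140*¼ - 355391*1/98860 = -26285 - 355391/98860 = -2598890491/98860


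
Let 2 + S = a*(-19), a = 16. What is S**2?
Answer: 93636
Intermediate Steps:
S = -306 (S = -2 + 16*(-19) = -2 - 304 = -306)
S**2 = (-306)**2 = 93636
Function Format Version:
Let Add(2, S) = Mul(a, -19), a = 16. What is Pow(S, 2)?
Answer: 93636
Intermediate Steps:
S = -306 (S = Add(-2, Mul(16, -19)) = Add(-2, -304) = -306)
Pow(S, 2) = Pow(-306, 2) = 93636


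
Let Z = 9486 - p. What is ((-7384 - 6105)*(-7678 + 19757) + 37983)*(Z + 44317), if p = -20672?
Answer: -12131653384800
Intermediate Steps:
Z = 30158 (Z = 9486 - 1*(-20672) = 9486 + 20672 = 30158)
((-7384 - 6105)*(-7678 + 19757) + 37983)*(Z + 44317) = ((-7384 - 6105)*(-7678 + 19757) + 37983)*(30158 + 44317) = (-13489*12079 + 37983)*74475 = (-162933631 + 37983)*74475 = -162895648*74475 = -12131653384800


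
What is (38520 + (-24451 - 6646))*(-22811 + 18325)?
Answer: -33299578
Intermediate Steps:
(38520 + (-24451 - 6646))*(-22811 + 18325) = (38520 - 31097)*(-4486) = 7423*(-4486) = -33299578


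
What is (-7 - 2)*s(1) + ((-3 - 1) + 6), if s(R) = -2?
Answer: 20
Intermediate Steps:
(-7 - 2)*s(1) + ((-3 - 1) + 6) = (-7 - 2)*(-2) + ((-3 - 1) + 6) = -9*(-2) + (-4 + 6) = 18 + 2 = 20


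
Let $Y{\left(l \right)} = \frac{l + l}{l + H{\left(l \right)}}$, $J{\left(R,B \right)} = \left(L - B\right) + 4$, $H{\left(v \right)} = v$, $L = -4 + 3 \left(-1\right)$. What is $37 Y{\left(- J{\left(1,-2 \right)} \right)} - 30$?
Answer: $7$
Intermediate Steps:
$L = -7$ ($L = -4 - 3 = -7$)
$J{\left(R,B \right)} = -3 - B$ ($J{\left(R,B \right)} = \left(-7 - B\right) + 4 = -3 - B$)
$Y{\left(l \right)} = 1$ ($Y{\left(l \right)} = \frac{l + l}{l + l} = \frac{2 l}{2 l} = 2 l \frac{1}{2 l} = 1$)
$37 Y{\left(- J{\left(1,-2 \right)} \right)} - 30 = 37 \cdot 1 - 30 = 37 - 30 = 7$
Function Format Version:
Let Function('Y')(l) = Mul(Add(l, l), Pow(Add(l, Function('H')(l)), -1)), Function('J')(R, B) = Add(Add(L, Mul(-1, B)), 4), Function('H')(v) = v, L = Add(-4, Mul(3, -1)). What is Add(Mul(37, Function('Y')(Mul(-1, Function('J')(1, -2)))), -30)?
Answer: 7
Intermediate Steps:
L = -7 (L = Add(-4, -3) = -7)
Function('J')(R, B) = Add(-3, Mul(-1, B)) (Function('J')(R, B) = Add(Add(-7, Mul(-1, B)), 4) = Add(-3, Mul(-1, B)))
Function('Y')(l) = 1 (Function('Y')(l) = Mul(Add(l, l), Pow(Add(l, l), -1)) = Mul(Mul(2, l), Pow(Mul(2, l), -1)) = Mul(Mul(2, l), Mul(Rational(1, 2), Pow(l, -1))) = 1)
Add(Mul(37, Function('Y')(Mul(-1, Function('J')(1, -2)))), -30) = Add(Mul(37, 1), -30) = Add(37, -30) = 7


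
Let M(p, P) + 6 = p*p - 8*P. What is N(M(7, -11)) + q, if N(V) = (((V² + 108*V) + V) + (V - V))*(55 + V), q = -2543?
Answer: 5845297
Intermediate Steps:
M(p, P) = -6 + p² - 8*P (M(p, P) = -6 + (p*p - 8*P) = -6 + (p² - 8*P) = -6 + p² - 8*P)
N(V) = (55 + V)*(V² + 109*V) (N(V) = ((V² + 109*V) + 0)*(55 + V) = (V² + 109*V)*(55 + V) = (55 + V)*(V² + 109*V))
N(M(7, -11)) + q = (-6 + 7² - 8*(-11))*(5995 + (-6 + 7² - 8*(-11))² + 164*(-6 + 7² - 8*(-11))) - 2543 = (-6 + 49 + 88)*(5995 + (-6 + 49 + 88)² + 164*(-6 + 49 + 88)) - 2543 = 131*(5995 + 131² + 164*131) - 2543 = 131*(5995 + 17161 + 21484) - 2543 = 131*44640 - 2543 = 5847840 - 2543 = 5845297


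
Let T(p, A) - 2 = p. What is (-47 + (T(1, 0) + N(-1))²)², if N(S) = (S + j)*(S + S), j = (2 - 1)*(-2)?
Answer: 1156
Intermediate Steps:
T(p, A) = 2 + p
j = -2 (j = 1*(-2) = -2)
N(S) = 2*S*(-2 + S) (N(S) = (S - 2)*(S + S) = (-2 + S)*(2*S) = 2*S*(-2 + S))
(-47 + (T(1, 0) + N(-1))²)² = (-47 + ((2 + 1) + 2*(-1)*(-2 - 1))²)² = (-47 + (3 + 2*(-1)*(-3))²)² = (-47 + (3 + 6)²)² = (-47 + 9²)² = (-47 + 81)² = 34² = 1156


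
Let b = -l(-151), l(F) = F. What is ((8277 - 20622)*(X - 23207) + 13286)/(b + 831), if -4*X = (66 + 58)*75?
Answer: 157602913/491 ≈ 3.2098e+5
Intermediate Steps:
X = -2325 (X = -(66 + 58)*75/4 = -31*75 = -1/4*9300 = -2325)
b = 151 (b = -1*(-151) = 151)
((8277 - 20622)*(X - 23207) + 13286)/(b + 831) = ((8277 - 20622)*(-2325 - 23207) + 13286)/(151 + 831) = (-12345*(-25532) + 13286)/982 = (315192540 + 13286)*(1/982) = 315205826*(1/982) = 157602913/491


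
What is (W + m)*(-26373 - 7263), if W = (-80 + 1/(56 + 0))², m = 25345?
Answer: -837060122649/784 ≈ -1.0677e+9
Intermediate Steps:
W = 20061441/3136 (W = (-80 + 1/56)² = (-4479/56)² = 20061441/3136 ≈ 6397.1)
(W + m)*(-26373 - 7263) = (20061441/3136 + 25345)*(-26373 - 7263) = (99543361/3136)*(-33636) = -837060122649/784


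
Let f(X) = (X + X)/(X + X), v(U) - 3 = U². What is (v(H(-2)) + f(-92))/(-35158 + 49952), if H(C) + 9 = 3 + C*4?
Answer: 100/7397 ≈ 0.013519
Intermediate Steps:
H(C) = -6 + 4*C (H(C) = -9 + (3 + C*4) = -9 + (3 + 4*C) = -6 + 4*C)
v(U) = 3 + U²
f(X) = 1 (f(X) = (2*X)/((2*X)) = (2*X)*(1/(2*X)) = 1)
(v(H(-2)) + f(-92))/(-35158 + 49952) = ((3 + (-6 + 4*(-2))²) + 1)/(-35158 + 49952) = ((3 + (-6 - 8)²) + 1)/14794 = ((3 + (-14)²) + 1)*(1/14794) = ((3 + 196) + 1)*(1/14794) = (199 + 1)*(1/14794) = 200*(1/14794) = 100/7397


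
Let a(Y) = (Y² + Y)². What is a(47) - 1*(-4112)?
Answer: 5093648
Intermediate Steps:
a(Y) = (Y + Y²)²
a(47) - 1*(-4112) = 47²*(1 + 47)² - 1*(-4112) = 2209*48² + 4112 = 2209*2304 + 4112 = 5089536 + 4112 = 5093648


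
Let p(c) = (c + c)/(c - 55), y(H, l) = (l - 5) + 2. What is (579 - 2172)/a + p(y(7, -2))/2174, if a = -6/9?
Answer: 31168639/13044 ≈ 2389.5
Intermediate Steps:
y(H, l) = -3 + l (y(H, l) = (-5 + l) + 2 = -3 + l)
p(c) = 2*c/(-55 + c) (p(c) = (2*c)/(-55 + c) = 2*c/(-55 + c))
a = -2/3 (a = -6*1/9 = -2/3 ≈ -0.66667)
(579 - 2172)/a + p(y(7, -2))/2174 = (579 - 2172)/(-2/3) + (2*(-3 - 2)/(-55 + (-3 - 2)))/2174 = -1593*(-3/2) + (2*(-5)/(-55 - 5))*(1/2174) = 4779/2 + (2*(-5)/(-60))*(1/2174) = 4779/2 + (2*(-5)*(-1/60))*(1/2174) = 4779/2 + (1/6)*(1/2174) = 4779/2 + 1/13044 = 31168639/13044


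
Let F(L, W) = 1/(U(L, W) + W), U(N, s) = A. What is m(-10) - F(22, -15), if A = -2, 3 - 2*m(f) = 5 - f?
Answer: -101/17 ≈ -5.9412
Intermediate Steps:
m(f) = -1 + f/2 (m(f) = 3/2 - (5 - f)/2 = 3/2 + (-5/2 + f/2) = -1 + f/2)
U(N, s) = -2
F(L, W) = 1/(-2 + W)
m(-10) - F(22, -15) = (-1 + (1/2)*(-10)) - 1/(-2 - 15) = (-1 - 5) - 1/(-17) = -6 - 1*(-1/17) = -6 + 1/17 = -101/17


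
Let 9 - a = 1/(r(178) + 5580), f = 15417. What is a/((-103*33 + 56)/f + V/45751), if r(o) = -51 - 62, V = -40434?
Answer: -34704294502734/4244122693657 ≈ -8.1770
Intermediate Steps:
r(o) = -113
a = 49202/5467 (a = 9 - 1/(-113 + 5580) = 9 - 1/5467 = 49202/5467 ≈ 8.9998)
a/((-103*33 + 56)/f + V/45751) = 49202/(5467*((-103*33 + 56)/15417 - 40434/45751)) = 49202/(5467*((-3399 + 56)*(1/15417) - 40434*1/45751)) = 49202/(5467*(-3343*1/15417 - 40434/45751)) = 49202/(5467*(-3343/15417 - 40434/45751)) = 49202/(5467*(-776316571/705343167)) = (49202/5467)*(-705343167/776316571) = -34704294502734/4244122693657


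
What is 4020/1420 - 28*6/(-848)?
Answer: 22797/7526 ≈ 3.0291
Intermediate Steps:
4020/1420 - 28*6/(-848) = 4020*(1/1420) - 168*(-1/848) = 201/71 + 21/106 = 22797/7526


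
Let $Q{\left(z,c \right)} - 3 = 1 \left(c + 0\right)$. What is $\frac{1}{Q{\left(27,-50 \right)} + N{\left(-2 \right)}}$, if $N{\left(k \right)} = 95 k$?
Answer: $- \frac{1}{237} \approx -0.0042194$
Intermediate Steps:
$Q{\left(z,c \right)} = 3 + c$ ($Q{\left(z,c \right)} = 3 + 1 \left(c + 0\right) = 3 + 1 c = 3 + c$)
$\frac{1}{Q{\left(27,-50 \right)} + N{\left(-2 \right)}} = \frac{1}{\left(3 - 50\right) + 95 \left(-2\right)} = \frac{1}{-47 - 190} = \frac{1}{-237} = - \frac{1}{237}$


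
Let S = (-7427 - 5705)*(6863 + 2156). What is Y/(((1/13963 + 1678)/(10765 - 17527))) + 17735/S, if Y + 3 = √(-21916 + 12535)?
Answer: 33547413430859819/2774980745251820 - 94417806*I*√9381/23429915 ≈ 12.089 - 390.31*I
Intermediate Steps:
Y = -3 + I*√9381 (Y = -3 + √(-21916 + 12535) = -3 + √(-9381) = -3 + I*√9381 ≈ -3.0 + 96.856*I)
S = -118437508 (S = -13132*9019 = -118437508)
Y/(((1/13963 + 1678)/(10765 - 17527))) + 17735/S = (-3 + I*√9381)/(((1/13963 + 1678)/(10765 - 17527))) + 17735/(-118437508) = (-3 + I*√9381)/(((1/13963 + 1678)/(-6762))) + 17735*(-1/118437508) = (-3 + I*√9381)/(((23429915/13963)*(-1/6762))) - 17735/118437508 = (-3 + I*√9381)/(-23429915/94417806) - 17735/118437508 = (-3 + I*√9381)*(-94417806/23429915) - 17735/118437508 = (283253418/23429915 - 94417806*I*√9381/23429915) - 17735/118437508 = 33547413430859819/2774980745251820 - 94417806*I*√9381/23429915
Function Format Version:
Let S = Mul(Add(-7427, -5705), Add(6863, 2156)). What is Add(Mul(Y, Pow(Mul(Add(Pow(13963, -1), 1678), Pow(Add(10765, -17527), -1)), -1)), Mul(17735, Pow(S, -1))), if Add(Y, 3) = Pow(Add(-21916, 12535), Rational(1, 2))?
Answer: Add(Rational(33547413430859819, 2774980745251820), Mul(Rational(-94417806, 23429915), I, Pow(9381, Rational(1, 2)))) ≈ Add(12.089, Mul(-390.31, I))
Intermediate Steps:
Y = Add(-3, Mul(I, Pow(9381, Rational(1, 2)))) (Y = Add(-3, Pow(Add(-21916, 12535), Rational(1, 2))) = Add(-3, Pow(-9381, Rational(1, 2))) = Add(-3, Mul(I, Pow(9381, Rational(1, 2)))) ≈ Add(-3.0000, Mul(96.856, I)))
S = -118437508 (S = Mul(-13132, 9019) = -118437508)
Add(Mul(Y, Pow(Mul(Add(Pow(13963, -1), 1678), Pow(Add(10765, -17527), -1)), -1)), Mul(17735, Pow(S, -1))) = Add(Mul(Add(-3, Mul(I, Pow(9381, Rational(1, 2)))), Pow(Mul(Add(Pow(13963, -1), 1678), Pow(Add(10765, -17527), -1)), -1)), Mul(17735, Pow(-118437508, -1))) = Add(Mul(Add(-3, Mul(I, Pow(9381, Rational(1, 2)))), Pow(Mul(Add(Rational(1, 13963), 1678), Pow(-6762, -1)), -1)), Mul(17735, Rational(-1, 118437508))) = Add(Mul(Add(-3, Mul(I, Pow(9381, Rational(1, 2)))), Pow(Mul(Rational(23429915, 13963), Rational(-1, 6762)), -1)), Rational(-17735, 118437508)) = Add(Mul(Add(-3, Mul(I, Pow(9381, Rational(1, 2)))), Pow(Rational(-23429915, 94417806), -1)), Rational(-17735, 118437508)) = Add(Mul(Add(-3, Mul(I, Pow(9381, Rational(1, 2)))), Rational(-94417806, 23429915)), Rational(-17735, 118437508)) = Add(Add(Rational(283253418, 23429915), Mul(Rational(-94417806, 23429915), I, Pow(9381, Rational(1, 2)))), Rational(-17735, 118437508)) = Add(Rational(33547413430859819, 2774980745251820), Mul(Rational(-94417806, 23429915), I, Pow(9381, Rational(1, 2))))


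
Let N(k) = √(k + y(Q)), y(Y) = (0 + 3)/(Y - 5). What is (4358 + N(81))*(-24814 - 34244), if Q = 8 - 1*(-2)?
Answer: -257374764 - 118116*√510/5 ≈ -2.5791e+8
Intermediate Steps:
Q = 10 (Q = 8 + 2 = 10)
y(Y) = 3/(-5 + Y)
N(k) = √(⅗ + k) (N(k) = √(k + 3/(-5 + 10)) = √(k + 3/5) = √(k + 3*(⅕)) = √(k + ⅗) = √(⅗ + k))
(4358 + N(81))*(-24814 - 34244) = (4358 + √(15 + 25*81)/5)*(-24814 - 34244) = (4358 + √(15 + 2025)/5)*(-59058) = (4358 + √2040/5)*(-59058) = (4358 + (2*√510)/5)*(-59058) = (4358 + 2*√510/5)*(-59058) = -257374764 - 118116*√510/5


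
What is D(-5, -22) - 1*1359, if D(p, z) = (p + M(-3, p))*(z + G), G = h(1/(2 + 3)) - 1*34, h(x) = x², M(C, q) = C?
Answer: -22783/25 ≈ -911.32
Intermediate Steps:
G = -849/25 (G = (1/(2 + 3))² - 1*34 = (1/5)² - 34 = (⅕)² - 34 = 1/25 - 34 = -849/25 ≈ -33.960)
D(p, z) = (-3 + p)*(-849/25 + z) (D(p, z) = (p - 3)*(z - 849/25) = (-3 + p)*(-849/25 + z))
D(-5, -22) - 1*1359 = (2547/25 - 3*(-22) - 849/25*(-5) - 5*(-22)) - 1*1359 = (2547/25 + 66 + 849/5 + 110) - 1359 = 11192/25 - 1359 = -22783/25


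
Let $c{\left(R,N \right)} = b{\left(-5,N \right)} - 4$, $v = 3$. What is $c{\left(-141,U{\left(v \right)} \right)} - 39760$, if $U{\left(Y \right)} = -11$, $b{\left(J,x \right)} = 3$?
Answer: $-39761$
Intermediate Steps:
$c{\left(R,N \right)} = -1$ ($c{\left(R,N \right)} = 3 - 4 = -1$)
$c{\left(-141,U{\left(v \right)} \right)} - 39760 = -1 - 39760 = -39761$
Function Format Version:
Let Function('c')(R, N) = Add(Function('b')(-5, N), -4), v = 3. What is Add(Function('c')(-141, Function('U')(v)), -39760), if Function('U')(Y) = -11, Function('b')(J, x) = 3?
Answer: -39761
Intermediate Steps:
Function('c')(R, N) = -1 (Function('c')(R, N) = Add(3, -4) = -1)
Add(Function('c')(-141, Function('U')(v)), -39760) = Add(-1, -39760) = -39761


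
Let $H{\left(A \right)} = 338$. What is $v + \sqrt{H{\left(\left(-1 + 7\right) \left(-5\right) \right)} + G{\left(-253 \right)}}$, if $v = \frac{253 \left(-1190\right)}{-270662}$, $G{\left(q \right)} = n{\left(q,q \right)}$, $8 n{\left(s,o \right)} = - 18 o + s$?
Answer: $\frac{21505}{19333} + \frac{\sqrt{14010}}{4} \approx 30.703$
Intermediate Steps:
$n{\left(s,o \right)} = - \frac{9 o}{4} + \frac{s}{8}$ ($n{\left(s,o \right)} = \frac{- 18 o + s}{8} = \frac{s - 18 o}{8} = - \frac{9 o}{4} + \frac{s}{8}$)
$G{\left(q \right)} = - \frac{17 q}{8}$ ($G{\left(q \right)} = - \frac{9 q}{4} + \frac{q}{8} = - \frac{17 q}{8}$)
$v = \frac{21505}{19333}$ ($v = \left(-301070\right) \left(- \frac{1}{270662}\right) = \frac{21505}{19333} \approx 1.1123$)
$v + \sqrt{H{\left(\left(-1 + 7\right) \left(-5\right) \right)} + G{\left(-253 \right)}} = \frac{21505}{19333} + \sqrt{338 - - \frac{4301}{8}} = \frac{21505}{19333} + \sqrt{338 + \frac{4301}{8}} = \frac{21505}{19333} + \sqrt{\frac{7005}{8}} = \frac{21505}{19333} + \frac{\sqrt{14010}}{4}$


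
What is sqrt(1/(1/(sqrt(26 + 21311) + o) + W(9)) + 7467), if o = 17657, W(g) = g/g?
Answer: sqrt(131869943 + 7468*sqrt(21337))/sqrt(17658 + sqrt(21337)) ≈ 86.418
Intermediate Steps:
W(g) = 1
sqrt(1/(1/(sqrt(26 + 21311) + o) + W(9)) + 7467) = sqrt(1/(1/(sqrt(26 + 21311) + 17657) + 1) + 7467) = sqrt(1/(1/(sqrt(21337) + 17657) + 1) + 7467) = sqrt(1/(1/(17657 + sqrt(21337)) + 1) + 7467) = sqrt(1/(1 + 1/(17657 + sqrt(21337))) + 7467) = sqrt(7467 + 1/(1 + 1/(17657 + sqrt(21337))))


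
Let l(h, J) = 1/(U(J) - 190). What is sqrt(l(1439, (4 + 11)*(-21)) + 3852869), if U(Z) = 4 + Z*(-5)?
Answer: sqrt(7433421073338)/1389 ≈ 1962.9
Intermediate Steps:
U(Z) = 4 - 5*Z
l(h, J) = 1/(-186 - 5*J) (l(h, J) = 1/((4 - 5*J) - 190) = 1/(-186 - 5*J))
sqrt(l(1439, (4 + 11)*(-21)) + 3852869) = sqrt(-1/(186 + 5*((4 + 11)*(-21))) + 3852869) = sqrt(-1/(186 + 5*(15*(-21))) + 3852869) = sqrt(-1/(186 + 5*(-315)) + 3852869) = sqrt(-1/(186 - 1575) + 3852869) = sqrt(-1/(-1389) + 3852869) = sqrt(-1*(-1/1389) + 3852869) = sqrt(1/1389 + 3852869) = sqrt(5351635042/1389) = sqrt(7433421073338)/1389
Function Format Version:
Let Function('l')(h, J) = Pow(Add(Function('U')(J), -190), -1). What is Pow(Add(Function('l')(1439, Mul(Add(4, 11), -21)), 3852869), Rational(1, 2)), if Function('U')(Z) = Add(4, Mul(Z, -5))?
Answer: Mul(Rational(1, 1389), Pow(7433421073338, Rational(1, 2))) ≈ 1962.9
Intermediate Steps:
Function('U')(Z) = Add(4, Mul(-5, Z))
Function('l')(h, J) = Pow(Add(-186, Mul(-5, J)), -1) (Function('l')(h, J) = Pow(Add(Add(4, Mul(-5, J)), -190), -1) = Pow(Add(-186, Mul(-5, J)), -1))
Pow(Add(Function('l')(1439, Mul(Add(4, 11), -21)), 3852869), Rational(1, 2)) = Pow(Add(Mul(-1, Pow(Add(186, Mul(5, Mul(Add(4, 11), -21))), -1)), 3852869), Rational(1, 2)) = Pow(Add(Mul(-1, Pow(Add(186, Mul(5, Mul(15, -21))), -1)), 3852869), Rational(1, 2)) = Pow(Add(Mul(-1, Pow(Add(186, Mul(5, -315)), -1)), 3852869), Rational(1, 2)) = Pow(Add(Mul(-1, Pow(Add(186, -1575), -1)), 3852869), Rational(1, 2)) = Pow(Add(Mul(-1, Pow(-1389, -1)), 3852869), Rational(1, 2)) = Pow(Add(Mul(-1, Rational(-1, 1389)), 3852869), Rational(1, 2)) = Pow(Add(Rational(1, 1389), 3852869), Rational(1, 2)) = Pow(Rational(5351635042, 1389), Rational(1, 2)) = Mul(Rational(1, 1389), Pow(7433421073338, Rational(1, 2)))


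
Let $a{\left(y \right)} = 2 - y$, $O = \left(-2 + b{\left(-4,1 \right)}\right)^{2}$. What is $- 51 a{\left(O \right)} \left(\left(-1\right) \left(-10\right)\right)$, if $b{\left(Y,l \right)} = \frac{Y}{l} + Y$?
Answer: $49980$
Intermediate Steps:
$b{\left(Y,l \right)} = Y + \frac{Y}{l}$
$O = 100$ ($O = \left(-2 - \left(4 + \frac{4}{1}\right)\right)^{2} = \left(-2 - 8\right)^{2} = \left(-10\right)^{2} = 100$)
$- 51 a{\left(O \right)} \left(\left(-1\right) \left(-10\right)\right) = - 51 \left(2 - 100\right) \left(\left(-1\right) \left(-10\right)\right) = - 51 \left(2 - 100\right) 10 = \left(-51\right) \left(-98\right) 10 = 4998 \cdot 10 = 49980$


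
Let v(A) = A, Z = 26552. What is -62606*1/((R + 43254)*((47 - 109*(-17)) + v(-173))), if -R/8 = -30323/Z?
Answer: -207789314/247980532723 ≈ -0.00083793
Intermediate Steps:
R = 30323/3319 (R = -(-242584)/26552 = -8*(-30323/26552) = 30323/3319 ≈ 9.1362)
-62606*1/((R + 43254)*((47 - 109*(-17)) + v(-173))) = -62606*1/((30323/3319 + 43254)*((47 - 109*(-17)) - 173)) = -62606*3319/(143590349*((47 + 1853) - 173)) = -62606*3319/(143590349*(1900 - 173)) = -62606/((143590349/3319)*1727) = -62606/247980532723/3319 = -62606*3319/247980532723 = -207789314/247980532723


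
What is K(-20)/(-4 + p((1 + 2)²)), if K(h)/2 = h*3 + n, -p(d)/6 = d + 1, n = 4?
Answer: 7/4 ≈ 1.7500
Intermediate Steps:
p(d) = -6 - 6*d (p(d) = -6*(d + 1) = -6*(1 + d) = -6 - 6*d)
K(h) = 8 + 6*h (K(h) = 2*(h*3 + 4) = 2*(3*h + 4) = 2*(4 + 3*h) = 8 + 6*h)
K(-20)/(-4 + p((1 + 2)²)) = (8 + 6*(-20))/(-4 + (-6 - 6*(1 + 2)²)) = (8 - 120)/(-4 + (-6 - 6*3²)) = -112/(-4 + (-6 - 6*9)) = -112/(-4 + (-6 - 54)) = -112/(-4 - 60) = -112/(-64) = -1/64*(-112) = 7/4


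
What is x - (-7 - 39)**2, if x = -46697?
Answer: -48813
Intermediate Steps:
x - (-7 - 39)**2 = -46697 - (-7 - 39)**2 = -46697 - 1*(-46)**2 = -46697 - 1*2116 = -46697 - 2116 = -48813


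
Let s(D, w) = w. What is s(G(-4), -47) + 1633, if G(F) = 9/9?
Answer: 1586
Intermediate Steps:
G(F) = 1 (G(F) = 9*(1/9) = 1)
s(G(-4), -47) + 1633 = -47 + 1633 = 1586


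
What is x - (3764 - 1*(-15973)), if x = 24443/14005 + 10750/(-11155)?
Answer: -616661202652/31245155 ≈ -19736.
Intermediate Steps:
x = 24421583/31245155 (x = 24443*(1/14005) + 10750*(-1/11155) = 24443/14005 - 2150/2231 = 24421583/31245155 ≈ 0.78161)
x - (3764 - 1*(-15973)) = 24421583/31245155 - (3764 - 1*(-15973)) = 24421583/31245155 - (3764 + 15973) = 24421583/31245155 - 1*19737 = 24421583/31245155 - 19737 = -616661202652/31245155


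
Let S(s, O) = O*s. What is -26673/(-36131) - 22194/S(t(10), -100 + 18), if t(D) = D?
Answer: 411881637/14813710 ≈ 27.804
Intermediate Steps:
-26673/(-36131) - 22194/S(t(10), -100 + 18) = -26673/(-36131) - 22194*1/(10*(-100 + 18)) = -26673*(-1/36131) - 22194/((-82*10)) = 26673/36131 - 22194/(-820) = 26673/36131 - 22194*(-1/820) = 26673/36131 + 11097/410 = 411881637/14813710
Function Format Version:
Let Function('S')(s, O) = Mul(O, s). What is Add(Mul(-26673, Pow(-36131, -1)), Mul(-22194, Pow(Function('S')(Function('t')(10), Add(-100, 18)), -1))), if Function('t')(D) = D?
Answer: Rational(411881637, 14813710) ≈ 27.804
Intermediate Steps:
Add(Mul(-26673, Pow(-36131, -1)), Mul(-22194, Pow(Function('S')(Function('t')(10), Add(-100, 18)), -1))) = Add(Mul(-26673, Pow(-36131, -1)), Mul(-22194, Pow(Mul(Add(-100, 18), 10), -1))) = Add(Mul(-26673, Rational(-1, 36131)), Mul(-22194, Pow(Mul(-82, 10), -1))) = Add(Rational(26673, 36131), Mul(-22194, Pow(-820, -1))) = Add(Rational(26673, 36131), Mul(-22194, Rational(-1, 820))) = Add(Rational(26673, 36131), Rational(11097, 410)) = Rational(411881637, 14813710)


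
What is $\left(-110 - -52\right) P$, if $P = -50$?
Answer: $2900$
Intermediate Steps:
$\left(-110 - -52\right) P = \left(-110 - -52\right) \left(-50\right) = \left(-110 + \left(-25 + 77\right)\right) \left(-50\right) = \left(-110 + 52\right) \left(-50\right) = \left(-58\right) \left(-50\right) = 2900$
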